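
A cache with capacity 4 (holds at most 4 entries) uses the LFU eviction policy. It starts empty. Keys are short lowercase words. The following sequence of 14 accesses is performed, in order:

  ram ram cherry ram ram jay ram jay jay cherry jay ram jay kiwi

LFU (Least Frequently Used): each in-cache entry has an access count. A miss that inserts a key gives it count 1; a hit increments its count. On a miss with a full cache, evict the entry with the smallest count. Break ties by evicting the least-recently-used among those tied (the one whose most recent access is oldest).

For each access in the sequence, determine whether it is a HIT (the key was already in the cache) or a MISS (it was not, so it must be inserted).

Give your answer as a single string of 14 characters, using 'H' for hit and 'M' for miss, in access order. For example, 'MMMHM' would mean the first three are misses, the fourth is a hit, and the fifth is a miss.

LFU simulation (capacity=4):
  1. access ram: MISS. Cache: [ram(c=1)]
  2. access ram: HIT, count now 2. Cache: [ram(c=2)]
  3. access cherry: MISS. Cache: [cherry(c=1) ram(c=2)]
  4. access ram: HIT, count now 3. Cache: [cherry(c=1) ram(c=3)]
  5. access ram: HIT, count now 4. Cache: [cherry(c=1) ram(c=4)]
  6. access jay: MISS. Cache: [cherry(c=1) jay(c=1) ram(c=4)]
  7. access ram: HIT, count now 5. Cache: [cherry(c=1) jay(c=1) ram(c=5)]
  8. access jay: HIT, count now 2. Cache: [cherry(c=1) jay(c=2) ram(c=5)]
  9. access jay: HIT, count now 3. Cache: [cherry(c=1) jay(c=3) ram(c=5)]
  10. access cherry: HIT, count now 2. Cache: [cherry(c=2) jay(c=3) ram(c=5)]
  11. access jay: HIT, count now 4. Cache: [cherry(c=2) jay(c=4) ram(c=5)]
  12. access ram: HIT, count now 6. Cache: [cherry(c=2) jay(c=4) ram(c=6)]
  13. access jay: HIT, count now 5. Cache: [cherry(c=2) jay(c=5) ram(c=6)]
  14. access kiwi: MISS. Cache: [kiwi(c=1) cherry(c=2) jay(c=5) ram(c=6)]
Total: 10 hits, 4 misses, 0 evictions

Answer: MHMHHMHHHHHHHM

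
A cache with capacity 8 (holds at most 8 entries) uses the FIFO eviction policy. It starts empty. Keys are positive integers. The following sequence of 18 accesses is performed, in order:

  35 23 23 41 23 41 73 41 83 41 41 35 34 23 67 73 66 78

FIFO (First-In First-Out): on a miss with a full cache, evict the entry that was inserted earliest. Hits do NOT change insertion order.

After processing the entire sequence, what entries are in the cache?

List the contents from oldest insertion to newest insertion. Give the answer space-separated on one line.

Answer: 23 41 73 83 34 67 66 78

Derivation:
FIFO simulation (capacity=8):
  1. access 35: MISS. Cache (old->new): [35]
  2. access 23: MISS. Cache (old->new): [35 23]
  3. access 23: HIT. Cache (old->new): [35 23]
  4. access 41: MISS. Cache (old->new): [35 23 41]
  5. access 23: HIT. Cache (old->new): [35 23 41]
  6. access 41: HIT. Cache (old->new): [35 23 41]
  7. access 73: MISS. Cache (old->new): [35 23 41 73]
  8. access 41: HIT. Cache (old->new): [35 23 41 73]
  9. access 83: MISS. Cache (old->new): [35 23 41 73 83]
  10. access 41: HIT. Cache (old->new): [35 23 41 73 83]
  11. access 41: HIT. Cache (old->new): [35 23 41 73 83]
  12. access 35: HIT. Cache (old->new): [35 23 41 73 83]
  13. access 34: MISS. Cache (old->new): [35 23 41 73 83 34]
  14. access 23: HIT. Cache (old->new): [35 23 41 73 83 34]
  15. access 67: MISS. Cache (old->new): [35 23 41 73 83 34 67]
  16. access 73: HIT. Cache (old->new): [35 23 41 73 83 34 67]
  17. access 66: MISS. Cache (old->new): [35 23 41 73 83 34 67 66]
  18. access 78: MISS, evict 35. Cache (old->new): [23 41 73 83 34 67 66 78]
Total: 9 hits, 9 misses, 1 evictions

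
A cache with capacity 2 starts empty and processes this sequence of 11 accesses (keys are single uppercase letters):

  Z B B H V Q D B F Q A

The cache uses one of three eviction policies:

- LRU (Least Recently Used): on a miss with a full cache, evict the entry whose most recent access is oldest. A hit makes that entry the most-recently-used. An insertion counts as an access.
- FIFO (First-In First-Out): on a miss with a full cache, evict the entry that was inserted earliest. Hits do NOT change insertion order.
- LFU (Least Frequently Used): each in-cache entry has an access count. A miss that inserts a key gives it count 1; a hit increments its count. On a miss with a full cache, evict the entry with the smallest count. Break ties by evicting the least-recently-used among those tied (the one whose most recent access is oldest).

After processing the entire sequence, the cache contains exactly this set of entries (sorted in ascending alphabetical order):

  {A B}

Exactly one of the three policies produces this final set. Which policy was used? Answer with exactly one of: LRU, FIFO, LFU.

Simulating under each policy and comparing final sets:
  LRU: final set = {A Q} -> differs
  FIFO: final set = {A Q} -> differs
  LFU: final set = {A B} -> MATCHES target
Only LFU produces the target set.

Answer: LFU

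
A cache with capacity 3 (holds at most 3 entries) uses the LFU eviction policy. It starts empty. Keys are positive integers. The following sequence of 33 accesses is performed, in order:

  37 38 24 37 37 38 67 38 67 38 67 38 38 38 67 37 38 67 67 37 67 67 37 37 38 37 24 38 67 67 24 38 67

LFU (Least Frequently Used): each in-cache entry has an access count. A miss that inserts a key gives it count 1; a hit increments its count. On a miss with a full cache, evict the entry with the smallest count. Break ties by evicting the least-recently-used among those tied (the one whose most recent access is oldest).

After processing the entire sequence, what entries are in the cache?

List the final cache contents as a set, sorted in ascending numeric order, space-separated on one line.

Answer: 37 38 67

Derivation:
LFU simulation (capacity=3):
  1. access 37: MISS. Cache: [37(c=1)]
  2. access 38: MISS. Cache: [37(c=1) 38(c=1)]
  3. access 24: MISS. Cache: [37(c=1) 38(c=1) 24(c=1)]
  4. access 37: HIT, count now 2. Cache: [38(c=1) 24(c=1) 37(c=2)]
  5. access 37: HIT, count now 3. Cache: [38(c=1) 24(c=1) 37(c=3)]
  6. access 38: HIT, count now 2. Cache: [24(c=1) 38(c=2) 37(c=3)]
  7. access 67: MISS, evict 24(c=1). Cache: [67(c=1) 38(c=2) 37(c=3)]
  8. access 38: HIT, count now 3. Cache: [67(c=1) 37(c=3) 38(c=3)]
  9. access 67: HIT, count now 2. Cache: [67(c=2) 37(c=3) 38(c=3)]
  10. access 38: HIT, count now 4. Cache: [67(c=2) 37(c=3) 38(c=4)]
  11. access 67: HIT, count now 3. Cache: [37(c=3) 67(c=3) 38(c=4)]
  12. access 38: HIT, count now 5. Cache: [37(c=3) 67(c=3) 38(c=5)]
  13. access 38: HIT, count now 6. Cache: [37(c=3) 67(c=3) 38(c=6)]
  14. access 38: HIT, count now 7. Cache: [37(c=3) 67(c=3) 38(c=7)]
  15. access 67: HIT, count now 4. Cache: [37(c=3) 67(c=4) 38(c=7)]
  16. access 37: HIT, count now 4. Cache: [67(c=4) 37(c=4) 38(c=7)]
  17. access 38: HIT, count now 8. Cache: [67(c=4) 37(c=4) 38(c=8)]
  18. access 67: HIT, count now 5. Cache: [37(c=4) 67(c=5) 38(c=8)]
  19. access 67: HIT, count now 6. Cache: [37(c=4) 67(c=6) 38(c=8)]
  20. access 37: HIT, count now 5. Cache: [37(c=5) 67(c=6) 38(c=8)]
  21. access 67: HIT, count now 7. Cache: [37(c=5) 67(c=7) 38(c=8)]
  22. access 67: HIT, count now 8. Cache: [37(c=5) 38(c=8) 67(c=8)]
  23. access 37: HIT, count now 6. Cache: [37(c=6) 38(c=8) 67(c=8)]
  24. access 37: HIT, count now 7. Cache: [37(c=7) 38(c=8) 67(c=8)]
  25. access 38: HIT, count now 9. Cache: [37(c=7) 67(c=8) 38(c=9)]
  26. access 37: HIT, count now 8. Cache: [67(c=8) 37(c=8) 38(c=9)]
  27. access 24: MISS, evict 67(c=8). Cache: [24(c=1) 37(c=8) 38(c=9)]
  28. access 38: HIT, count now 10. Cache: [24(c=1) 37(c=8) 38(c=10)]
  29. access 67: MISS, evict 24(c=1). Cache: [67(c=1) 37(c=8) 38(c=10)]
  30. access 67: HIT, count now 2. Cache: [67(c=2) 37(c=8) 38(c=10)]
  31. access 24: MISS, evict 67(c=2). Cache: [24(c=1) 37(c=8) 38(c=10)]
  32. access 38: HIT, count now 11. Cache: [24(c=1) 37(c=8) 38(c=11)]
  33. access 67: MISS, evict 24(c=1). Cache: [67(c=1) 37(c=8) 38(c=11)]
Total: 25 hits, 8 misses, 5 evictions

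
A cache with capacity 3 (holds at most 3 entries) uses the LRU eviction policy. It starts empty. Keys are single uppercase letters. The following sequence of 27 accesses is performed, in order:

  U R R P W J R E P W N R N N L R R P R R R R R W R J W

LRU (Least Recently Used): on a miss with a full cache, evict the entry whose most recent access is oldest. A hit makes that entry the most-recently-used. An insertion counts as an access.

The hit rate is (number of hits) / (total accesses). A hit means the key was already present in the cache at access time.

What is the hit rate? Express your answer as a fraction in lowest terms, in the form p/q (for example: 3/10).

Answer: 4/9

Derivation:
LRU simulation (capacity=3):
  1. access U: MISS. Cache (LRU->MRU): [U]
  2. access R: MISS. Cache (LRU->MRU): [U R]
  3. access R: HIT. Cache (LRU->MRU): [U R]
  4. access P: MISS. Cache (LRU->MRU): [U R P]
  5. access W: MISS, evict U. Cache (LRU->MRU): [R P W]
  6. access J: MISS, evict R. Cache (LRU->MRU): [P W J]
  7. access R: MISS, evict P. Cache (LRU->MRU): [W J R]
  8. access E: MISS, evict W. Cache (LRU->MRU): [J R E]
  9. access P: MISS, evict J. Cache (LRU->MRU): [R E P]
  10. access W: MISS, evict R. Cache (LRU->MRU): [E P W]
  11. access N: MISS, evict E. Cache (LRU->MRU): [P W N]
  12. access R: MISS, evict P. Cache (LRU->MRU): [W N R]
  13. access N: HIT. Cache (LRU->MRU): [W R N]
  14. access N: HIT. Cache (LRU->MRU): [W R N]
  15. access L: MISS, evict W. Cache (LRU->MRU): [R N L]
  16. access R: HIT. Cache (LRU->MRU): [N L R]
  17. access R: HIT. Cache (LRU->MRU): [N L R]
  18. access P: MISS, evict N. Cache (LRU->MRU): [L R P]
  19. access R: HIT. Cache (LRU->MRU): [L P R]
  20. access R: HIT. Cache (LRU->MRU): [L P R]
  21. access R: HIT. Cache (LRU->MRU): [L P R]
  22. access R: HIT. Cache (LRU->MRU): [L P R]
  23. access R: HIT. Cache (LRU->MRU): [L P R]
  24. access W: MISS, evict L. Cache (LRU->MRU): [P R W]
  25. access R: HIT. Cache (LRU->MRU): [P W R]
  26. access J: MISS, evict P. Cache (LRU->MRU): [W R J]
  27. access W: HIT. Cache (LRU->MRU): [R J W]
Total: 12 hits, 15 misses, 12 evictions

Hit rate = 12/27 = 4/9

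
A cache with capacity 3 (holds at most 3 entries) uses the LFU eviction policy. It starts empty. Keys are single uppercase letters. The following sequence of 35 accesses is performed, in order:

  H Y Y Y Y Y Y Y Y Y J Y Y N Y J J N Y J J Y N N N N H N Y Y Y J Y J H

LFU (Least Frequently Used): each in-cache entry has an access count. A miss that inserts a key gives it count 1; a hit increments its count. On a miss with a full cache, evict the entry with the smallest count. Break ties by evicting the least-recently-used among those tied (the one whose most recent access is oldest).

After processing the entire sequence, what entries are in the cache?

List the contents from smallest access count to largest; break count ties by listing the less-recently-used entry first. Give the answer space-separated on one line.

LFU simulation (capacity=3):
  1. access H: MISS. Cache: [H(c=1)]
  2. access Y: MISS. Cache: [H(c=1) Y(c=1)]
  3. access Y: HIT, count now 2. Cache: [H(c=1) Y(c=2)]
  4. access Y: HIT, count now 3. Cache: [H(c=1) Y(c=3)]
  5. access Y: HIT, count now 4. Cache: [H(c=1) Y(c=4)]
  6. access Y: HIT, count now 5. Cache: [H(c=1) Y(c=5)]
  7. access Y: HIT, count now 6. Cache: [H(c=1) Y(c=6)]
  8. access Y: HIT, count now 7. Cache: [H(c=1) Y(c=7)]
  9. access Y: HIT, count now 8. Cache: [H(c=1) Y(c=8)]
  10. access Y: HIT, count now 9. Cache: [H(c=1) Y(c=9)]
  11. access J: MISS. Cache: [H(c=1) J(c=1) Y(c=9)]
  12. access Y: HIT, count now 10. Cache: [H(c=1) J(c=1) Y(c=10)]
  13. access Y: HIT, count now 11. Cache: [H(c=1) J(c=1) Y(c=11)]
  14. access N: MISS, evict H(c=1). Cache: [J(c=1) N(c=1) Y(c=11)]
  15. access Y: HIT, count now 12. Cache: [J(c=1) N(c=1) Y(c=12)]
  16. access J: HIT, count now 2. Cache: [N(c=1) J(c=2) Y(c=12)]
  17. access J: HIT, count now 3. Cache: [N(c=1) J(c=3) Y(c=12)]
  18. access N: HIT, count now 2. Cache: [N(c=2) J(c=3) Y(c=12)]
  19. access Y: HIT, count now 13. Cache: [N(c=2) J(c=3) Y(c=13)]
  20. access J: HIT, count now 4. Cache: [N(c=2) J(c=4) Y(c=13)]
  21. access J: HIT, count now 5. Cache: [N(c=2) J(c=5) Y(c=13)]
  22. access Y: HIT, count now 14. Cache: [N(c=2) J(c=5) Y(c=14)]
  23. access N: HIT, count now 3. Cache: [N(c=3) J(c=5) Y(c=14)]
  24. access N: HIT, count now 4. Cache: [N(c=4) J(c=5) Y(c=14)]
  25. access N: HIT, count now 5. Cache: [J(c=5) N(c=5) Y(c=14)]
  26. access N: HIT, count now 6. Cache: [J(c=5) N(c=6) Y(c=14)]
  27. access H: MISS, evict J(c=5). Cache: [H(c=1) N(c=6) Y(c=14)]
  28. access N: HIT, count now 7. Cache: [H(c=1) N(c=7) Y(c=14)]
  29. access Y: HIT, count now 15. Cache: [H(c=1) N(c=7) Y(c=15)]
  30. access Y: HIT, count now 16. Cache: [H(c=1) N(c=7) Y(c=16)]
  31. access Y: HIT, count now 17. Cache: [H(c=1) N(c=7) Y(c=17)]
  32. access J: MISS, evict H(c=1). Cache: [J(c=1) N(c=7) Y(c=17)]
  33. access Y: HIT, count now 18. Cache: [J(c=1) N(c=7) Y(c=18)]
  34. access J: HIT, count now 2. Cache: [J(c=2) N(c=7) Y(c=18)]
  35. access H: MISS, evict J(c=2). Cache: [H(c=1) N(c=7) Y(c=18)]
Total: 28 hits, 7 misses, 4 evictions

Answer: H N Y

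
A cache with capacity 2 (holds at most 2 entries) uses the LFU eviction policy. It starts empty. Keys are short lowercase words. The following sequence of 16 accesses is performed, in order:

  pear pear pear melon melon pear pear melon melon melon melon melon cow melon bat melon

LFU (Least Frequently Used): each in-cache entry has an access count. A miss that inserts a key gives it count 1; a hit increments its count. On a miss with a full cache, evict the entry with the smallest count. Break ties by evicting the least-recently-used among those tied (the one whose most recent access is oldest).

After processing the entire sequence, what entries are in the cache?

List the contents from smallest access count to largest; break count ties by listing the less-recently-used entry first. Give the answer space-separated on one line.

LFU simulation (capacity=2):
  1. access pear: MISS. Cache: [pear(c=1)]
  2. access pear: HIT, count now 2. Cache: [pear(c=2)]
  3. access pear: HIT, count now 3. Cache: [pear(c=3)]
  4. access melon: MISS. Cache: [melon(c=1) pear(c=3)]
  5. access melon: HIT, count now 2. Cache: [melon(c=2) pear(c=3)]
  6. access pear: HIT, count now 4. Cache: [melon(c=2) pear(c=4)]
  7. access pear: HIT, count now 5. Cache: [melon(c=2) pear(c=5)]
  8. access melon: HIT, count now 3. Cache: [melon(c=3) pear(c=5)]
  9. access melon: HIT, count now 4. Cache: [melon(c=4) pear(c=5)]
  10. access melon: HIT, count now 5. Cache: [pear(c=5) melon(c=5)]
  11. access melon: HIT, count now 6. Cache: [pear(c=5) melon(c=6)]
  12. access melon: HIT, count now 7. Cache: [pear(c=5) melon(c=7)]
  13. access cow: MISS, evict pear(c=5). Cache: [cow(c=1) melon(c=7)]
  14. access melon: HIT, count now 8. Cache: [cow(c=1) melon(c=8)]
  15. access bat: MISS, evict cow(c=1). Cache: [bat(c=1) melon(c=8)]
  16. access melon: HIT, count now 9. Cache: [bat(c=1) melon(c=9)]
Total: 12 hits, 4 misses, 2 evictions

Answer: bat melon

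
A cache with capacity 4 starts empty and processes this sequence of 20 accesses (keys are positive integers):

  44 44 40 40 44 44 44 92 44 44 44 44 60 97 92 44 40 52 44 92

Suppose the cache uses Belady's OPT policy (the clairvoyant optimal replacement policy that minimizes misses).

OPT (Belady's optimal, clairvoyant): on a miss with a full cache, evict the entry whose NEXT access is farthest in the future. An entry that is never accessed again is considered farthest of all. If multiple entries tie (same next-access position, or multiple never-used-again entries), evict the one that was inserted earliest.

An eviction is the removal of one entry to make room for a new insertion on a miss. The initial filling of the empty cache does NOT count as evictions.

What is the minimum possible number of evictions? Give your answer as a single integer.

Answer: 2

Derivation:
OPT (Belady) simulation (capacity=4):
  1. access 44: MISS. Cache: [44]
  2. access 44: HIT. Next use of 44: step 5. Cache: [44]
  3. access 40: MISS. Cache: [44 40]
  4. access 40: HIT. Next use of 40: step 17. Cache: [44 40]
  5. access 44: HIT. Next use of 44: step 6. Cache: [44 40]
  6. access 44: HIT. Next use of 44: step 7. Cache: [44 40]
  7. access 44: HIT. Next use of 44: step 9. Cache: [44 40]
  8. access 92: MISS. Cache: [44 40 92]
  9. access 44: HIT. Next use of 44: step 10. Cache: [44 40 92]
  10. access 44: HIT. Next use of 44: step 11. Cache: [44 40 92]
  11. access 44: HIT. Next use of 44: step 12. Cache: [44 40 92]
  12. access 44: HIT. Next use of 44: step 16. Cache: [44 40 92]
  13. access 60: MISS. Cache: [44 40 92 60]
  14. access 97: MISS, evict 60 (next use: never). Cache: [44 40 92 97]
  15. access 92: HIT. Next use of 92: step 20. Cache: [44 40 92 97]
  16. access 44: HIT. Next use of 44: step 19. Cache: [44 40 92 97]
  17. access 40: HIT. Next use of 40: never. Cache: [44 40 92 97]
  18. access 52: MISS, evict 40 (next use: never). Cache: [44 92 97 52]
  19. access 44: HIT. Next use of 44: never. Cache: [44 92 97 52]
  20. access 92: HIT. Next use of 92: never. Cache: [44 92 97 52]
Total: 14 hits, 6 misses, 2 evictions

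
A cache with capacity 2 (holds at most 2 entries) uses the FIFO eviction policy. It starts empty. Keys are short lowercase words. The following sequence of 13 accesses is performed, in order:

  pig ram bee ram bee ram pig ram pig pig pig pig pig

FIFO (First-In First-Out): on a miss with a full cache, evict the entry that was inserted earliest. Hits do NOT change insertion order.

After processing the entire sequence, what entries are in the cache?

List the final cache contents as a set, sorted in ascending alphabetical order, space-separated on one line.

FIFO simulation (capacity=2):
  1. access pig: MISS. Cache (old->new): [pig]
  2. access ram: MISS. Cache (old->new): [pig ram]
  3. access bee: MISS, evict pig. Cache (old->new): [ram bee]
  4. access ram: HIT. Cache (old->new): [ram bee]
  5. access bee: HIT. Cache (old->new): [ram bee]
  6. access ram: HIT. Cache (old->new): [ram bee]
  7. access pig: MISS, evict ram. Cache (old->new): [bee pig]
  8. access ram: MISS, evict bee. Cache (old->new): [pig ram]
  9. access pig: HIT. Cache (old->new): [pig ram]
  10. access pig: HIT. Cache (old->new): [pig ram]
  11. access pig: HIT. Cache (old->new): [pig ram]
  12. access pig: HIT. Cache (old->new): [pig ram]
  13. access pig: HIT. Cache (old->new): [pig ram]
Total: 8 hits, 5 misses, 3 evictions

Answer: pig ram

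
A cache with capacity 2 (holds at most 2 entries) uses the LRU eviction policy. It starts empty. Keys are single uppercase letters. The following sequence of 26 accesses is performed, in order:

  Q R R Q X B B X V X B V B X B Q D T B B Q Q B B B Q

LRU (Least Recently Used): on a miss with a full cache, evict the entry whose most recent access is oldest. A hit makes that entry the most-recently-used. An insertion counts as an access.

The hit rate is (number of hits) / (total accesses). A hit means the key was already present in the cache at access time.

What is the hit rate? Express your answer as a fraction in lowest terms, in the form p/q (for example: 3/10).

LRU simulation (capacity=2):
  1. access Q: MISS. Cache (LRU->MRU): [Q]
  2. access R: MISS. Cache (LRU->MRU): [Q R]
  3. access R: HIT. Cache (LRU->MRU): [Q R]
  4. access Q: HIT. Cache (LRU->MRU): [R Q]
  5. access X: MISS, evict R. Cache (LRU->MRU): [Q X]
  6. access B: MISS, evict Q. Cache (LRU->MRU): [X B]
  7. access B: HIT. Cache (LRU->MRU): [X B]
  8. access X: HIT. Cache (LRU->MRU): [B X]
  9. access V: MISS, evict B. Cache (LRU->MRU): [X V]
  10. access X: HIT. Cache (LRU->MRU): [V X]
  11. access B: MISS, evict V. Cache (LRU->MRU): [X B]
  12. access V: MISS, evict X. Cache (LRU->MRU): [B V]
  13. access B: HIT. Cache (LRU->MRU): [V B]
  14. access X: MISS, evict V. Cache (LRU->MRU): [B X]
  15. access B: HIT. Cache (LRU->MRU): [X B]
  16. access Q: MISS, evict X. Cache (LRU->MRU): [B Q]
  17. access D: MISS, evict B. Cache (LRU->MRU): [Q D]
  18. access T: MISS, evict Q. Cache (LRU->MRU): [D T]
  19. access B: MISS, evict D. Cache (LRU->MRU): [T B]
  20. access B: HIT. Cache (LRU->MRU): [T B]
  21. access Q: MISS, evict T. Cache (LRU->MRU): [B Q]
  22. access Q: HIT. Cache (LRU->MRU): [B Q]
  23. access B: HIT. Cache (LRU->MRU): [Q B]
  24. access B: HIT. Cache (LRU->MRU): [Q B]
  25. access B: HIT. Cache (LRU->MRU): [Q B]
  26. access Q: HIT. Cache (LRU->MRU): [B Q]
Total: 13 hits, 13 misses, 11 evictions

Hit rate = 13/26 = 1/2

Answer: 1/2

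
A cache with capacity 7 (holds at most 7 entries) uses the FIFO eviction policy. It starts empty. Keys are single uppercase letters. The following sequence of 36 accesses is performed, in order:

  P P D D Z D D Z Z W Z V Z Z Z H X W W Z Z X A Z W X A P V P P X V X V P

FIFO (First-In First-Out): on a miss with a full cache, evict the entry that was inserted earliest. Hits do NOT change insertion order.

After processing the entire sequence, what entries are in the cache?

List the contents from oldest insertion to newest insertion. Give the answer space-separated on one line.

Answer: Z W V H X A P

Derivation:
FIFO simulation (capacity=7):
  1. access P: MISS. Cache (old->new): [P]
  2. access P: HIT. Cache (old->new): [P]
  3. access D: MISS. Cache (old->new): [P D]
  4. access D: HIT. Cache (old->new): [P D]
  5. access Z: MISS. Cache (old->new): [P D Z]
  6. access D: HIT. Cache (old->new): [P D Z]
  7. access D: HIT. Cache (old->new): [P D Z]
  8. access Z: HIT. Cache (old->new): [P D Z]
  9. access Z: HIT. Cache (old->new): [P D Z]
  10. access W: MISS. Cache (old->new): [P D Z W]
  11. access Z: HIT. Cache (old->new): [P D Z W]
  12. access V: MISS. Cache (old->new): [P D Z W V]
  13. access Z: HIT. Cache (old->new): [P D Z W V]
  14. access Z: HIT. Cache (old->new): [P D Z W V]
  15. access Z: HIT. Cache (old->new): [P D Z W V]
  16. access H: MISS. Cache (old->new): [P D Z W V H]
  17. access X: MISS. Cache (old->new): [P D Z W V H X]
  18. access W: HIT. Cache (old->new): [P D Z W V H X]
  19. access W: HIT. Cache (old->new): [P D Z W V H X]
  20. access Z: HIT. Cache (old->new): [P D Z W V H X]
  21. access Z: HIT. Cache (old->new): [P D Z W V H X]
  22. access X: HIT. Cache (old->new): [P D Z W V H X]
  23. access A: MISS, evict P. Cache (old->new): [D Z W V H X A]
  24. access Z: HIT. Cache (old->new): [D Z W V H X A]
  25. access W: HIT. Cache (old->new): [D Z W V H X A]
  26. access X: HIT. Cache (old->new): [D Z W V H X A]
  27. access A: HIT. Cache (old->new): [D Z W V H X A]
  28. access P: MISS, evict D. Cache (old->new): [Z W V H X A P]
  29. access V: HIT. Cache (old->new): [Z W V H X A P]
  30. access P: HIT. Cache (old->new): [Z W V H X A P]
  31. access P: HIT. Cache (old->new): [Z W V H X A P]
  32. access X: HIT. Cache (old->new): [Z W V H X A P]
  33. access V: HIT. Cache (old->new): [Z W V H X A P]
  34. access X: HIT. Cache (old->new): [Z W V H X A P]
  35. access V: HIT. Cache (old->new): [Z W V H X A P]
  36. access P: HIT. Cache (old->new): [Z W V H X A P]
Total: 27 hits, 9 misses, 2 evictions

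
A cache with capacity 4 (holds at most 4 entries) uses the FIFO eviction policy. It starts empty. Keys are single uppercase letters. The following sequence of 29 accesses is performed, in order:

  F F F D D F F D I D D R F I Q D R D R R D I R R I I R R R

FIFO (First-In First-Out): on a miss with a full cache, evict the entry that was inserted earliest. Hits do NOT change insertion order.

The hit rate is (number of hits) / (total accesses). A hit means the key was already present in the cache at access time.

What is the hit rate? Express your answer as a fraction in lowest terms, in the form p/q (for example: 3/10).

Answer: 24/29

Derivation:
FIFO simulation (capacity=4):
  1. access F: MISS. Cache (old->new): [F]
  2. access F: HIT. Cache (old->new): [F]
  3. access F: HIT. Cache (old->new): [F]
  4. access D: MISS. Cache (old->new): [F D]
  5. access D: HIT. Cache (old->new): [F D]
  6. access F: HIT. Cache (old->new): [F D]
  7. access F: HIT. Cache (old->new): [F D]
  8. access D: HIT. Cache (old->new): [F D]
  9. access I: MISS. Cache (old->new): [F D I]
  10. access D: HIT. Cache (old->new): [F D I]
  11. access D: HIT. Cache (old->new): [F D I]
  12. access R: MISS. Cache (old->new): [F D I R]
  13. access F: HIT. Cache (old->new): [F D I R]
  14. access I: HIT. Cache (old->new): [F D I R]
  15. access Q: MISS, evict F. Cache (old->new): [D I R Q]
  16. access D: HIT. Cache (old->new): [D I R Q]
  17. access R: HIT. Cache (old->new): [D I R Q]
  18. access D: HIT. Cache (old->new): [D I R Q]
  19. access R: HIT. Cache (old->new): [D I R Q]
  20. access R: HIT. Cache (old->new): [D I R Q]
  21. access D: HIT. Cache (old->new): [D I R Q]
  22. access I: HIT. Cache (old->new): [D I R Q]
  23. access R: HIT. Cache (old->new): [D I R Q]
  24. access R: HIT. Cache (old->new): [D I R Q]
  25. access I: HIT. Cache (old->new): [D I R Q]
  26. access I: HIT. Cache (old->new): [D I R Q]
  27. access R: HIT. Cache (old->new): [D I R Q]
  28. access R: HIT. Cache (old->new): [D I R Q]
  29. access R: HIT. Cache (old->new): [D I R Q]
Total: 24 hits, 5 misses, 1 evictions

Hit rate = 24/29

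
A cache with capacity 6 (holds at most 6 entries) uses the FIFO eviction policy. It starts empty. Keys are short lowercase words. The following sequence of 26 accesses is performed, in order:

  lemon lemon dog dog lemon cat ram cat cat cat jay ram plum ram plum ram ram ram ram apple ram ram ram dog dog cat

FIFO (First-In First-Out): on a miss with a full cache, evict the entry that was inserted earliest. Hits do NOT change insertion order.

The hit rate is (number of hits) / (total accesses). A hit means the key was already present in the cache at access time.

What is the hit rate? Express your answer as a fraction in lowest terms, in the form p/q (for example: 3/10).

Answer: 19/26

Derivation:
FIFO simulation (capacity=6):
  1. access lemon: MISS. Cache (old->new): [lemon]
  2. access lemon: HIT. Cache (old->new): [lemon]
  3. access dog: MISS. Cache (old->new): [lemon dog]
  4. access dog: HIT. Cache (old->new): [lemon dog]
  5. access lemon: HIT. Cache (old->new): [lemon dog]
  6. access cat: MISS. Cache (old->new): [lemon dog cat]
  7. access ram: MISS. Cache (old->new): [lemon dog cat ram]
  8. access cat: HIT. Cache (old->new): [lemon dog cat ram]
  9. access cat: HIT. Cache (old->new): [lemon dog cat ram]
  10. access cat: HIT. Cache (old->new): [lemon dog cat ram]
  11. access jay: MISS. Cache (old->new): [lemon dog cat ram jay]
  12. access ram: HIT. Cache (old->new): [lemon dog cat ram jay]
  13. access plum: MISS. Cache (old->new): [lemon dog cat ram jay plum]
  14. access ram: HIT. Cache (old->new): [lemon dog cat ram jay plum]
  15. access plum: HIT. Cache (old->new): [lemon dog cat ram jay plum]
  16. access ram: HIT. Cache (old->new): [lemon dog cat ram jay plum]
  17. access ram: HIT. Cache (old->new): [lemon dog cat ram jay plum]
  18. access ram: HIT. Cache (old->new): [lemon dog cat ram jay plum]
  19. access ram: HIT. Cache (old->new): [lemon dog cat ram jay plum]
  20. access apple: MISS, evict lemon. Cache (old->new): [dog cat ram jay plum apple]
  21. access ram: HIT. Cache (old->new): [dog cat ram jay plum apple]
  22. access ram: HIT. Cache (old->new): [dog cat ram jay plum apple]
  23. access ram: HIT. Cache (old->new): [dog cat ram jay plum apple]
  24. access dog: HIT. Cache (old->new): [dog cat ram jay plum apple]
  25. access dog: HIT. Cache (old->new): [dog cat ram jay plum apple]
  26. access cat: HIT. Cache (old->new): [dog cat ram jay plum apple]
Total: 19 hits, 7 misses, 1 evictions

Hit rate = 19/26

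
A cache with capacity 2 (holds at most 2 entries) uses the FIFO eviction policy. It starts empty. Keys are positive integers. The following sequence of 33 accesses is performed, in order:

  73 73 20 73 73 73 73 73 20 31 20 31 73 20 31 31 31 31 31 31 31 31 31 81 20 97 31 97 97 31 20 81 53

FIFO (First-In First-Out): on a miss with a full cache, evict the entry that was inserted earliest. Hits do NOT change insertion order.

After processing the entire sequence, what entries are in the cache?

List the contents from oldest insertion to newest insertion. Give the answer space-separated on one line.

FIFO simulation (capacity=2):
  1. access 73: MISS. Cache (old->new): [73]
  2. access 73: HIT. Cache (old->new): [73]
  3. access 20: MISS. Cache (old->new): [73 20]
  4. access 73: HIT. Cache (old->new): [73 20]
  5. access 73: HIT. Cache (old->new): [73 20]
  6. access 73: HIT. Cache (old->new): [73 20]
  7. access 73: HIT. Cache (old->new): [73 20]
  8. access 73: HIT. Cache (old->new): [73 20]
  9. access 20: HIT. Cache (old->new): [73 20]
  10. access 31: MISS, evict 73. Cache (old->new): [20 31]
  11. access 20: HIT. Cache (old->new): [20 31]
  12. access 31: HIT. Cache (old->new): [20 31]
  13. access 73: MISS, evict 20. Cache (old->new): [31 73]
  14. access 20: MISS, evict 31. Cache (old->new): [73 20]
  15. access 31: MISS, evict 73. Cache (old->new): [20 31]
  16. access 31: HIT. Cache (old->new): [20 31]
  17. access 31: HIT. Cache (old->new): [20 31]
  18. access 31: HIT. Cache (old->new): [20 31]
  19. access 31: HIT. Cache (old->new): [20 31]
  20. access 31: HIT. Cache (old->new): [20 31]
  21. access 31: HIT. Cache (old->new): [20 31]
  22. access 31: HIT. Cache (old->new): [20 31]
  23. access 31: HIT. Cache (old->new): [20 31]
  24. access 81: MISS, evict 20. Cache (old->new): [31 81]
  25. access 20: MISS, evict 31. Cache (old->new): [81 20]
  26. access 97: MISS, evict 81. Cache (old->new): [20 97]
  27. access 31: MISS, evict 20. Cache (old->new): [97 31]
  28. access 97: HIT. Cache (old->new): [97 31]
  29. access 97: HIT. Cache (old->new): [97 31]
  30. access 31: HIT. Cache (old->new): [97 31]
  31. access 20: MISS, evict 97. Cache (old->new): [31 20]
  32. access 81: MISS, evict 31. Cache (old->new): [20 81]
  33. access 53: MISS, evict 20. Cache (old->new): [81 53]
Total: 20 hits, 13 misses, 11 evictions

Answer: 81 53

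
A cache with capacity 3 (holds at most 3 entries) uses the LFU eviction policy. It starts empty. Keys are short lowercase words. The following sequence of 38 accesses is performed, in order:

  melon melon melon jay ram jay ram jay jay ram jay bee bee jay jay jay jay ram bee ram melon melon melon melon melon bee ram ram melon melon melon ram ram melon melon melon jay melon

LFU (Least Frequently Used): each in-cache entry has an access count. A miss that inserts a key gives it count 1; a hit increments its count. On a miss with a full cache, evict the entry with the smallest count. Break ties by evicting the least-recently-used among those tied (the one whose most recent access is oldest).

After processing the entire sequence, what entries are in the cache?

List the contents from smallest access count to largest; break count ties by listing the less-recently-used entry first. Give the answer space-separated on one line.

Answer: ram jay melon

Derivation:
LFU simulation (capacity=3):
  1. access melon: MISS. Cache: [melon(c=1)]
  2. access melon: HIT, count now 2. Cache: [melon(c=2)]
  3. access melon: HIT, count now 3. Cache: [melon(c=3)]
  4. access jay: MISS. Cache: [jay(c=1) melon(c=3)]
  5. access ram: MISS. Cache: [jay(c=1) ram(c=1) melon(c=3)]
  6. access jay: HIT, count now 2. Cache: [ram(c=1) jay(c=2) melon(c=3)]
  7. access ram: HIT, count now 2. Cache: [jay(c=2) ram(c=2) melon(c=3)]
  8. access jay: HIT, count now 3. Cache: [ram(c=2) melon(c=3) jay(c=3)]
  9. access jay: HIT, count now 4. Cache: [ram(c=2) melon(c=3) jay(c=4)]
  10. access ram: HIT, count now 3. Cache: [melon(c=3) ram(c=3) jay(c=4)]
  11. access jay: HIT, count now 5. Cache: [melon(c=3) ram(c=3) jay(c=5)]
  12. access bee: MISS, evict melon(c=3). Cache: [bee(c=1) ram(c=3) jay(c=5)]
  13. access bee: HIT, count now 2. Cache: [bee(c=2) ram(c=3) jay(c=5)]
  14. access jay: HIT, count now 6. Cache: [bee(c=2) ram(c=3) jay(c=6)]
  15. access jay: HIT, count now 7. Cache: [bee(c=2) ram(c=3) jay(c=7)]
  16. access jay: HIT, count now 8. Cache: [bee(c=2) ram(c=3) jay(c=8)]
  17. access jay: HIT, count now 9. Cache: [bee(c=2) ram(c=3) jay(c=9)]
  18. access ram: HIT, count now 4. Cache: [bee(c=2) ram(c=4) jay(c=9)]
  19. access bee: HIT, count now 3. Cache: [bee(c=3) ram(c=4) jay(c=9)]
  20. access ram: HIT, count now 5. Cache: [bee(c=3) ram(c=5) jay(c=9)]
  21. access melon: MISS, evict bee(c=3). Cache: [melon(c=1) ram(c=5) jay(c=9)]
  22. access melon: HIT, count now 2. Cache: [melon(c=2) ram(c=5) jay(c=9)]
  23. access melon: HIT, count now 3. Cache: [melon(c=3) ram(c=5) jay(c=9)]
  24. access melon: HIT, count now 4. Cache: [melon(c=4) ram(c=5) jay(c=9)]
  25. access melon: HIT, count now 5. Cache: [ram(c=5) melon(c=5) jay(c=9)]
  26. access bee: MISS, evict ram(c=5). Cache: [bee(c=1) melon(c=5) jay(c=9)]
  27. access ram: MISS, evict bee(c=1). Cache: [ram(c=1) melon(c=5) jay(c=9)]
  28. access ram: HIT, count now 2. Cache: [ram(c=2) melon(c=5) jay(c=9)]
  29. access melon: HIT, count now 6. Cache: [ram(c=2) melon(c=6) jay(c=9)]
  30. access melon: HIT, count now 7. Cache: [ram(c=2) melon(c=7) jay(c=9)]
  31. access melon: HIT, count now 8. Cache: [ram(c=2) melon(c=8) jay(c=9)]
  32. access ram: HIT, count now 3. Cache: [ram(c=3) melon(c=8) jay(c=9)]
  33. access ram: HIT, count now 4. Cache: [ram(c=4) melon(c=8) jay(c=9)]
  34. access melon: HIT, count now 9. Cache: [ram(c=4) jay(c=9) melon(c=9)]
  35. access melon: HIT, count now 10. Cache: [ram(c=4) jay(c=9) melon(c=10)]
  36. access melon: HIT, count now 11. Cache: [ram(c=4) jay(c=9) melon(c=11)]
  37. access jay: HIT, count now 10. Cache: [ram(c=4) jay(c=10) melon(c=11)]
  38. access melon: HIT, count now 12. Cache: [ram(c=4) jay(c=10) melon(c=12)]
Total: 31 hits, 7 misses, 4 evictions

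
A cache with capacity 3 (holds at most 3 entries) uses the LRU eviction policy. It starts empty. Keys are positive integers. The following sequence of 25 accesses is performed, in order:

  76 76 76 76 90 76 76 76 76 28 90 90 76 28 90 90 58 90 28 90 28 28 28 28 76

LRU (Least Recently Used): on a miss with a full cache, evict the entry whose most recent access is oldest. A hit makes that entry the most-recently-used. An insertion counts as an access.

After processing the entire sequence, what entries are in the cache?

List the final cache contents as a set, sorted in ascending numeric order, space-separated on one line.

Answer: 28 76 90

Derivation:
LRU simulation (capacity=3):
  1. access 76: MISS. Cache (LRU->MRU): [76]
  2. access 76: HIT. Cache (LRU->MRU): [76]
  3. access 76: HIT. Cache (LRU->MRU): [76]
  4. access 76: HIT. Cache (LRU->MRU): [76]
  5. access 90: MISS. Cache (LRU->MRU): [76 90]
  6. access 76: HIT. Cache (LRU->MRU): [90 76]
  7. access 76: HIT. Cache (LRU->MRU): [90 76]
  8. access 76: HIT. Cache (LRU->MRU): [90 76]
  9. access 76: HIT. Cache (LRU->MRU): [90 76]
  10. access 28: MISS. Cache (LRU->MRU): [90 76 28]
  11. access 90: HIT. Cache (LRU->MRU): [76 28 90]
  12. access 90: HIT. Cache (LRU->MRU): [76 28 90]
  13. access 76: HIT. Cache (LRU->MRU): [28 90 76]
  14. access 28: HIT. Cache (LRU->MRU): [90 76 28]
  15. access 90: HIT. Cache (LRU->MRU): [76 28 90]
  16. access 90: HIT. Cache (LRU->MRU): [76 28 90]
  17. access 58: MISS, evict 76. Cache (LRU->MRU): [28 90 58]
  18. access 90: HIT. Cache (LRU->MRU): [28 58 90]
  19. access 28: HIT. Cache (LRU->MRU): [58 90 28]
  20. access 90: HIT. Cache (LRU->MRU): [58 28 90]
  21. access 28: HIT. Cache (LRU->MRU): [58 90 28]
  22. access 28: HIT. Cache (LRU->MRU): [58 90 28]
  23. access 28: HIT. Cache (LRU->MRU): [58 90 28]
  24. access 28: HIT. Cache (LRU->MRU): [58 90 28]
  25. access 76: MISS, evict 58. Cache (LRU->MRU): [90 28 76]
Total: 20 hits, 5 misses, 2 evictions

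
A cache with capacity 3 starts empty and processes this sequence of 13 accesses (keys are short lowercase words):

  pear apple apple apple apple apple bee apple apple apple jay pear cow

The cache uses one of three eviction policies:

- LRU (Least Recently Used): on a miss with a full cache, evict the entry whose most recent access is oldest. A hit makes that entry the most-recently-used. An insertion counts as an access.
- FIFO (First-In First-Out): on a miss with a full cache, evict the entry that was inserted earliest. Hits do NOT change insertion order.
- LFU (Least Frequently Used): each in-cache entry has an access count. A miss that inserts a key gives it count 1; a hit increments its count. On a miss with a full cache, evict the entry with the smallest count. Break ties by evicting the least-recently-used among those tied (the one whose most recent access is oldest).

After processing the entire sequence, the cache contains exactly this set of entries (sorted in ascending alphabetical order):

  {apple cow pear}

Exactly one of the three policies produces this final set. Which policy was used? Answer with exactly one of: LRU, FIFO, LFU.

Simulating under each policy and comparing final sets:
  LRU: final set = {cow jay pear} -> differs
  FIFO: final set = {cow jay pear} -> differs
  LFU: final set = {apple cow pear} -> MATCHES target
Only LFU produces the target set.

Answer: LFU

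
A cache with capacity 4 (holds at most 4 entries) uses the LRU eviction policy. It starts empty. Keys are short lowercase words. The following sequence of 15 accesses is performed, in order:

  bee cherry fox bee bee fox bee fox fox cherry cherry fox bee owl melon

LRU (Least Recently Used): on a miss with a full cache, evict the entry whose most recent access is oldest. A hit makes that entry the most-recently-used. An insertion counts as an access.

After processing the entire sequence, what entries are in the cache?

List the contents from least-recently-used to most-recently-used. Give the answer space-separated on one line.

Answer: fox bee owl melon

Derivation:
LRU simulation (capacity=4):
  1. access bee: MISS. Cache (LRU->MRU): [bee]
  2. access cherry: MISS. Cache (LRU->MRU): [bee cherry]
  3. access fox: MISS. Cache (LRU->MRU): [bee cherry fox]
  4. access bee: HIT. Cache (LRU->MRU): [cherry fox bee]
  5. access bee: HIT. Cache (LRU->MRU): [cherry fox bee]
  6. access fox: HIT. Cache (LRU->MRU): [cherry bee fox]
  7. access bee: HIT. Cache (LRU->MRU): [cherry fox bee]
  8. access fox: HIT. Cache (LRU->MRU): [cherry bee fox]
  9. access fox: HIT. Cache (LRU->MRU): [cherry bee fox]
  10. access cherry: HIT. Cache (LRU->MRU): [bee fox cherry]
  11. access cherry: HIT. Cache (LRU->MRU): [bee fox cherry]
  12. access fox: HIT. Cache (LRU->MRU): [bee cherry fox]
  13. access bee: HIT. Cache (LRU->MRU): [cherry fox bee]
  14. access owl: MISS. Cache (LRU->MRU): [cherry fox bee owl]
  15. access melon: MISS, evict cherry. Cache (LRU->MRU): [fox bee owl melon]
Total: 10 hits, 5 misses, 1 evictions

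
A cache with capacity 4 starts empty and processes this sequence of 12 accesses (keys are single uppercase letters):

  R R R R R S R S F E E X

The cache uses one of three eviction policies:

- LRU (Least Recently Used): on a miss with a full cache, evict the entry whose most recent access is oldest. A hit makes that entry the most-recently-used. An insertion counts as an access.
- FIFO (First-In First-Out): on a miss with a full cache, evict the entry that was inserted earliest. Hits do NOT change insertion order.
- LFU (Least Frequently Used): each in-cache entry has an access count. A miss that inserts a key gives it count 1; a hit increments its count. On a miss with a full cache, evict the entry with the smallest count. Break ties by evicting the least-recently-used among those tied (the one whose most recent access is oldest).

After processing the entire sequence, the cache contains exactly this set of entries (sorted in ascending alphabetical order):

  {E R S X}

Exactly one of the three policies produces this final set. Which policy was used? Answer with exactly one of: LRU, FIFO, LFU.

Simulating under each policy and comparing final sets:
  LRU: final set = {E F S X} -> differs
  FIFO: final set = {E F S X} -> differs
  LFU: final set = {E R S X} -> MATCHES target
Only LFU produces the target set.

Answer: LFU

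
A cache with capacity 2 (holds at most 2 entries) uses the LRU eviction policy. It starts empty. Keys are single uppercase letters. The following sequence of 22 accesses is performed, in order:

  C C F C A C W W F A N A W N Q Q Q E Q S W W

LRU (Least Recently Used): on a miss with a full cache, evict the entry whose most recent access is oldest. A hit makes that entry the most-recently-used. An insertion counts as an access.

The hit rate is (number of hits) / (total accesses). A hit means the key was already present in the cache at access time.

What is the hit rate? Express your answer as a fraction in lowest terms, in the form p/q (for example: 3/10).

LRU simulation (capacity=2):
  1. access C: MISS. Cache (LRU->MRU): [C]
  2. access C: HIT. Cache (LRU->MRU): [C]
  3. access F: MISS. Cache (LRU->MRU): [C F]
  4. access C: HIT. Cache (LRU->MRU): [F C]
  5. access A: MISS, evict F. Cache (LRU->MRU): [C A]
  6. access C: HIT. Cache (LRU->MRU): [A C]
  7. access W: MISS, evict A. Cache (LRU->MRU): [C W]
  8. access W: HIT. Cache (LRU->MRU): [C W]
  9. access F: MISS, evict C. Cache (LRU->MRU): [W F]
  10. access A: MISS, evict W. Cache (LRU->MRU): [F A]
  11. access N: MISS, evict F. Cache (LRU->MRU): [A N]
  12. access A: HIT. Cache (LRU->MRU): [N A]
  13. access W: MISS, evict N. Cache (LRU->MRU): [A W]
  14. access N: MISS, evict A. Cache (LRU->MRU): [W N]
  15. access Q: MISS, evict W. Cache (LRU->MRU): [N Q]
  16. access Q: HIT. Cache (LRU->MRU): [N Q]
  17. access Q: HIT. Cache (LRU->MRU): [N Q]
  18. access E: MISS, evict N. Cache (LRU->MRU): [Q E]
  19. access Q: HIT. Cache (LRU->MRU): [E Q]
  20. access S: MISS, evict E. Cache (LRU->MRU): [Q S]
  21. access W: MISS, evict Q. Cache (LRU->MRU): [S W]
  22. access W: HIT. Cache (LRU->MRU): [S W]
Total: 9 hits, 13 misses, 11 evictions

Hit rate = 9/22

Answer: 9/22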